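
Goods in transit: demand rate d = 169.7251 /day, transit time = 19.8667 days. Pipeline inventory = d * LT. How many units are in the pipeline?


Pipeline = 169.7251 * 19.8667 = 3371.8776

3371.8776 units


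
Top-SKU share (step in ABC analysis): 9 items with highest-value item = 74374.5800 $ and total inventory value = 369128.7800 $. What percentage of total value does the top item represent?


Top item = 74374.5800
Total = 369128.7800
Percentage = 74374.5800 / 369128.7800 * 100 = 20.1487

20.1487%


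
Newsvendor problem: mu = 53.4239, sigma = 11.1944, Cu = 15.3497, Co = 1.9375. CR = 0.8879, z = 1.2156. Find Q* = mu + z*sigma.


CR = Cu/(Cu+Co) = 15.3497/(15.3497+1.9375) = 0.8879
z = 1.2156
Q* = 53.4239 + 1.2156 * 11.1944 = 67.0318

67.0318 units


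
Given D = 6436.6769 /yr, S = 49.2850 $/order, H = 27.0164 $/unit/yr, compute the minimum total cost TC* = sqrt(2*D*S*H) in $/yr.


2*D*S*H = 17140912.7321
TC* = sqrt(17140912.7321) = 4140.1585

4140.1585 $/yr


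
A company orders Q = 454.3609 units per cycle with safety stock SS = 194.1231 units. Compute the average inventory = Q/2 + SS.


Q/2 = 227.1805
Avg = 227.1805 + 194.1231 = 421.3035

421.3035 units


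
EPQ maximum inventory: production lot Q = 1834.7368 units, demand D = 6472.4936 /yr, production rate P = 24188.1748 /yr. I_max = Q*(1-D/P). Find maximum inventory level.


D/P = 0.2676
1 - D/P = 0.7324
I_max = 1834.7368 * 0.7324 = 1343.7811

1343.7811 units


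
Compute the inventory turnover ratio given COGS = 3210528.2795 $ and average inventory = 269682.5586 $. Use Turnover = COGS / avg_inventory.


Turnover = 3210528.2795 / 269682.5586 = 11.9048

11.9048


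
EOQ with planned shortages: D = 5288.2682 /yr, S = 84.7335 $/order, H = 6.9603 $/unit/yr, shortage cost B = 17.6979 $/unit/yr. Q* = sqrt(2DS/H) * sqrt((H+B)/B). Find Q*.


sqrt(2DS/H) = 358.8272
sqrt((H+B)/B) = 1.1804
Q* = 358.8272 * 1.1804 = 423.5504

423.5504 units


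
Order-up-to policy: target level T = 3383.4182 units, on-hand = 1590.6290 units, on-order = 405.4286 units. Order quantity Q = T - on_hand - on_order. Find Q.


Inventory position = OH + OO = 1590.6290 + 405.4286 = 1996.0576
Q = 3383.4182 - 1996.0576 = 1387.3606

1387.3606 units


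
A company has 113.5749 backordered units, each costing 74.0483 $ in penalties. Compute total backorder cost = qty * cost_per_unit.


Total = 113.5749 * 74.0483 = 8410.0283

8410.0283 $


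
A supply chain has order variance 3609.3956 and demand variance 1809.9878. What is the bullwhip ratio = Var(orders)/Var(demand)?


BW = 3609.3956 / 1809.9878 = 1.9942

1.9942


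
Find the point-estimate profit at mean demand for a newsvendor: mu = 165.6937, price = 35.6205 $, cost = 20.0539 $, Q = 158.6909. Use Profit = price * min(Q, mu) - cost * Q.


Sales at mu = min(158.6909, 165.6937) = 158.6909
Revenue = 35.6205 * 158.6909 = 5652.6492
Total cost = 20.0539 * 158.6909 = 3182.3714
Profit = 5652.6492 - 3182.3714 = 2470.2778

2470.2778 $


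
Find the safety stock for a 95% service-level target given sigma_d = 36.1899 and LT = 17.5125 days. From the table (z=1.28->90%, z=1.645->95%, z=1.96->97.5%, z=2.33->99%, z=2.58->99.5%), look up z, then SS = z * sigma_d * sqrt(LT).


From the table, SL = 95% corresponds to z = 1.645
sqrt(LT) = sqrt(17.5125) = 4.1848
SS = 1.645 * 36.1899 * 4.1848 = 249.1308

249.1308 units


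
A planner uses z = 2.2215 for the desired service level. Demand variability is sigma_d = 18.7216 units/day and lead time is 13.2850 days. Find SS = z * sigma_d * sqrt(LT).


sqrt(LT) = sqrt(13.2850) = 3.6449
SS = 2.2215 * 18.7216 * 3.6449 = 151.5898

151.5898 units


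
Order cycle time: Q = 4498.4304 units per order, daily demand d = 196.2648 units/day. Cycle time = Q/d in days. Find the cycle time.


Cycle = 4498.4304 / 196.2648 = 22.9202

22.9202 days


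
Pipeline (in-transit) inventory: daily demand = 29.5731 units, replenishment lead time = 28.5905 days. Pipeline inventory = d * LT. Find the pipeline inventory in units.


Pipeline = 29.5731 * 28.5905 = 845.5097

845.5097 units


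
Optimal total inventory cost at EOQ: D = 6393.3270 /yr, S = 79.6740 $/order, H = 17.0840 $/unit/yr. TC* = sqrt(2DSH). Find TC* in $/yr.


2*D*S*H = 17404561.9687
TC* = sqrt(17404561.9687) = 4171.8775

4171.8775 $/yr


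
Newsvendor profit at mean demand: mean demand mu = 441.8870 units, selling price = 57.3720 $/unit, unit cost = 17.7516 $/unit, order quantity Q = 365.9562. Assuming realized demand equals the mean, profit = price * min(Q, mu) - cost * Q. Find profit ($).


Sales at mu = min(365.9562, 441.8870) = 365.9562
Revenue = 57.3720 * 365.9562 = 20995.6391
Total cost = 17.7516 * 365.9562 = 6496.3081
Profit = 20995.6391 - 6496.3081 = 14499.3310

14499.3310 $


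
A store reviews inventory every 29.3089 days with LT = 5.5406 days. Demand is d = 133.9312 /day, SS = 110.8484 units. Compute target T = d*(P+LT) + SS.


P + LT = 34.8495
d*(P+LT) = 133.9312 * 34.8495 = 4667.4354
T = 4667.4354 + 110.8484 = 4778.2838

4778.2838 units


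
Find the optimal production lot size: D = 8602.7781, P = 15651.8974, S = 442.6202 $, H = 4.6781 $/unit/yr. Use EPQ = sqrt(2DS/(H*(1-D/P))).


1 - D/P = 1 - 0.5496 = 0.4504
H*(1-D/P) = 2.1069
2DS = 7615526.7264
EPQ = sqrt(3614619.4168) = 1901.2152

1901.2152 units


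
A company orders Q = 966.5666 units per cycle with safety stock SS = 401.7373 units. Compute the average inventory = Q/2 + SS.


Q/2 = 483.2833
Avg = 483.2833 + 401.7373 = 885.0206

885.0206 units


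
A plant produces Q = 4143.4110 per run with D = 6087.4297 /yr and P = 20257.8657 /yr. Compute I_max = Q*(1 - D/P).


D/P = 0.3005
1 - D/P = 0.6995
I_max = 4143.4110 * 0.6995 = 2898.3281

2898.3281 units


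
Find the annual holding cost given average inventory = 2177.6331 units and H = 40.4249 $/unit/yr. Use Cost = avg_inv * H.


Cost = 2177.6331 * 40.4249 = 88030.6003

88030.6003 $/yr


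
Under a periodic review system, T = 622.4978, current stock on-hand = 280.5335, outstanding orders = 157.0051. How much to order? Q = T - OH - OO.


Inventory position = OH + OO = 280.5335 + 157.0051 = 437.5386
Q = 622.4978 - 437.5386 = 184.9592

184.9592 units


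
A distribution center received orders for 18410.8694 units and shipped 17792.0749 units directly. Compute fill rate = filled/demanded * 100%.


FR = 17792.0749 / 18410.8694 * 100 = 96.6390

96.6390%


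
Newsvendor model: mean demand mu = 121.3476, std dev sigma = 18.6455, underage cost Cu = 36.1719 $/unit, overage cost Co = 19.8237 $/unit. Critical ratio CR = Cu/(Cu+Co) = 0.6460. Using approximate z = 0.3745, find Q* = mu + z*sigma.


CR = Cu/(Cu+Co) = 36.1719/(36.1719+19.8237) = 0.6460
z = 0.3745
Q* = 121.3476 + 0.3745 * 18.6455 = 128.3303

128.3303 units


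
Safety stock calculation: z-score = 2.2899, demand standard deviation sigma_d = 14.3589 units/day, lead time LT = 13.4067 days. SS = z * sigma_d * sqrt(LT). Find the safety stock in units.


sqrt(LT) = sqrt(13.4067) = 3.6615
SS = 2.2899 * 14.3589 * 3.6615 = 120.3923

120.3923 units


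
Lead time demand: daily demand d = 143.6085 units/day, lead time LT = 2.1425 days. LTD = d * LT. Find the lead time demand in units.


LTD = 143.6085 * 2.1425 = 307.6812

307.6812 units


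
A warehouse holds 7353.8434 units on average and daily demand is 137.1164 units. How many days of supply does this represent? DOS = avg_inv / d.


DOS = 7353.8434 / 137.1164 = 53.6321

53.6321 days


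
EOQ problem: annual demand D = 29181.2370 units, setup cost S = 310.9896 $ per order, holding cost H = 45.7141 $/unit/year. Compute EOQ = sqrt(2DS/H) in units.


2*D*S = 2 * 29181.2370 * 310.9896 = 18150122.4443
2*D*S/H = 397035.5414
EOQ = sqrt(397035.5414) = 630.1076

630.1076 units


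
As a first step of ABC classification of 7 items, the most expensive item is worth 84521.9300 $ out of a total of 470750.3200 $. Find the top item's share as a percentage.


Top item = 84521.9300
Total = 470750.3200
Percentage = 84521.9300 / 470750.3200 * 100 = 17.9547

17.9547%


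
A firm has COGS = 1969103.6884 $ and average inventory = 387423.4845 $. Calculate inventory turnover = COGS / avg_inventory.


Turnover = 1969103.6884 / 387423.4845 = 5.0826

5.0826


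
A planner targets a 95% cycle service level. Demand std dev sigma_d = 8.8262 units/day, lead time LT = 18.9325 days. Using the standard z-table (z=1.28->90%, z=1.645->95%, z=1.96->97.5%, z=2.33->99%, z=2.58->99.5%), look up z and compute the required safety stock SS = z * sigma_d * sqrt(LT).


From the table, SL = 95% corresponds to z = 1.645
sqrt(LT) = sqrt(18.9325) = 4.3511
SS = 1.645 * 8.8262 * 4.3511 = 63.1748

63.1748 units


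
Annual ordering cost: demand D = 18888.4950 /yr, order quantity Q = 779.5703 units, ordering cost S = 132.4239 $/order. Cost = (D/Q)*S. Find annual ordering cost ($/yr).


Number of orders = D/Q = 24.2294
Cost = 24.2294 * 132.4239 = 3208.5473

3208.5473 $/yr


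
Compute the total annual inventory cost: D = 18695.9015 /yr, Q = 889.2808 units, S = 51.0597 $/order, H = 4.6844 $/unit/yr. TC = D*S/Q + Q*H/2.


Ordering cost = D*S/Q = 1073.4597
Holding cost = Q*H/2 = 2082.8735
TC = 1073.4597 + 2082.8735 = 3156.3332

3156.3332 $/yr


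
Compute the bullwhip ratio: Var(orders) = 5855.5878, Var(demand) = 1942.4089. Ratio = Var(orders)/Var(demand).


BW = 5855.5878 / 1942.4089 = 3.0146

3.0146


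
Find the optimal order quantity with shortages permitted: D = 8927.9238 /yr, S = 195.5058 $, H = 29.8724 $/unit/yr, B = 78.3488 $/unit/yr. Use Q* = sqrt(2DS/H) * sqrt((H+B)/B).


sqrt(2DS/H) = 341.8495
sqrt((H+B)/B) = 1.1753
Q* = 341.8495 * 1.1753 = 401.7677

401.7677 units


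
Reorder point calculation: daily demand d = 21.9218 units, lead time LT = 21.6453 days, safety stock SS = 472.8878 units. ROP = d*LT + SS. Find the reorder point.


d*LT = 21.9218 * 21.6453 = 474.5039
ROP = 474.5039 + 472.8878 = 947.3917

947.3917 units


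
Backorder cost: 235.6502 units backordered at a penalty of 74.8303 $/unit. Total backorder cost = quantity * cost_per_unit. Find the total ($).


Total = 235.6502 * 74.8303 = 17633.7752

17633.7752 $


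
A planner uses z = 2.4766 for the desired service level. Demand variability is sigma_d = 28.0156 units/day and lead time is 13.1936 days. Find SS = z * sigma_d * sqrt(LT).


sqrt(LT) = sqrt(13.1936) = 3.6323
SS = 2.4766 * 28.0156 * 3.6323 = 252.0214

252.0214 units


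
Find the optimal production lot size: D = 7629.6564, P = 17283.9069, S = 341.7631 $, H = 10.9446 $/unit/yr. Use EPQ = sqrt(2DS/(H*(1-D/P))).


1 - D/P = 1 - 0.4414 = 0.5586
H*(1-D/P) = 6.1133
2DS = 5215070.0464
EPQ = sqrt(853067.9139) = 923.6168

923.6168 units


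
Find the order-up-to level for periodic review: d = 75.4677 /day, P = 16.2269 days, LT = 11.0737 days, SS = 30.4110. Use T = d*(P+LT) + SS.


P + LT = 27.3006
d*(P+LT) = 75.4677 * 27.3006 = 2060.3135
T = 2060.3135 + 30.4110 = 2090.7245

2090.7245 units


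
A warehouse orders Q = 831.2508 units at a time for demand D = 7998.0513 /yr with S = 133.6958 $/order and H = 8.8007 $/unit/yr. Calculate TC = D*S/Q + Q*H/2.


Ordering cost = D*S/Q = 1286.3818
Holding cost = Q*H/2 = 3657.7945
TC = 1286.3818 + 3657.7945 = 4944.1762

4944.1762 $/yr


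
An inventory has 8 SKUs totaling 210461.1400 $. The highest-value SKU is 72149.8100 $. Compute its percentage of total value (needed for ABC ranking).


Top item = 72149.8100
Total = 210461.1400
Percentage = 72149.8100 / 210461.1400 * 100 = 34.2818

34.2818%


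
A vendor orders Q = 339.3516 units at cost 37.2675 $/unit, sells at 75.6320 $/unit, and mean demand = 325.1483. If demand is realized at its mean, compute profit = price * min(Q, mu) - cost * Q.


Sales at mu = min(339.3516, 325.1483) = 325.1483
Revenue = 75.6320 * 325.1483 = 24591.6162
Total cost = 37.2675 * 339.3516 = 12646.7858
Profit = 24591.6162 - 12646.7858 = 11944.8305

11944.8305 $


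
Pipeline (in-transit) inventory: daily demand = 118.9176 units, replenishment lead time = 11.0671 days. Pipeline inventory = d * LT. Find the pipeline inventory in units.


Pipeline = 118.9176 * 11.0671 = 1316.0730

1316.0730 units


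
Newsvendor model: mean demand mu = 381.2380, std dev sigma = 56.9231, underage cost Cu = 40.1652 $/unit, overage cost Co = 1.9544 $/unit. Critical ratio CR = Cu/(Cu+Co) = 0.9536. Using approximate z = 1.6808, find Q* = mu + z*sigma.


CR = Cu/(Cu+Co) = 40.1652/(40.1652+1.9544) = 0.9536
z = 1.6808
Q* = 381.2380 + 1.6808 * 56.9231 = 476.9143

476.9143 units


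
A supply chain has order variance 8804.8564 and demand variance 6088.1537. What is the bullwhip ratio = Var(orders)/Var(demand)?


BW = 8804.8564 / 6088.1537 = 1.4462

1.4462


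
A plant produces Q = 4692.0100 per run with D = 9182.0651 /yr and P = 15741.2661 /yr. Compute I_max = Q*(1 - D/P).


D/P = 0.5833
1 - D/P = 0.4167
I_max = 4692.0100 * 0.4167 = 1955.1055

1955.1055 units


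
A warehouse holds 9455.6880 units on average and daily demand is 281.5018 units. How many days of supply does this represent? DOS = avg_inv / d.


DOS = 9455.6880 / 281.5018 = 33.5902

33.5902 days


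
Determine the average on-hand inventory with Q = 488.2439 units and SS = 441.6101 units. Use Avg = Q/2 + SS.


Q/2 = 244.1219
Avg = 244.1219 + 441.6101 = 685.7320

685.7320 units


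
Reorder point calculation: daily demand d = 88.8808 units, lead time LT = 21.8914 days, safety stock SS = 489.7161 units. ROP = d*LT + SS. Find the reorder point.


d*LT = 88.8808 * 21.8914 = 1945.7251
ROP = 1945.7251 + 489.7161 = 2435.4412

2435.4412 units


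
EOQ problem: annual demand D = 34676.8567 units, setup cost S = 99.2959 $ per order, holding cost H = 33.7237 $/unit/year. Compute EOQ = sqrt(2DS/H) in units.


2*D*S = 2 * 34676.8567 * 99.2959 = 6886539.3904
2*D*S/H = 204204.7400
EOQ = sqrt(204204.7400) = 451.8902

451.8902 units


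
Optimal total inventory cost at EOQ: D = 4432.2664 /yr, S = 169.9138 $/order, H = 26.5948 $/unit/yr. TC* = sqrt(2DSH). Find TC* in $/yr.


2*D*S*H = 40057259.3835
TC* = sqrt(40057259.3835) = 6329.0805

6329.0805 $/yr


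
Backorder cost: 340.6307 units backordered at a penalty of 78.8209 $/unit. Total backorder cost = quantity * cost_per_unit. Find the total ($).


Total = 340.6307 * 78.8209 = 26848.8183

26848.8183 $


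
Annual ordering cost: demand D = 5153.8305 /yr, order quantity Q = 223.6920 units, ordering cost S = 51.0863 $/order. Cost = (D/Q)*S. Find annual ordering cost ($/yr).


Number of orders = D/Q = 23.0399
Cost = 23.0399 * 51.0863 = 1177.0208

1177.0208 $/yr


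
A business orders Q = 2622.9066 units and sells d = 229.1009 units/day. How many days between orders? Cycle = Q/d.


Cycle = 2622.9066 / 229.1009 = 11.4487

11.4487 days


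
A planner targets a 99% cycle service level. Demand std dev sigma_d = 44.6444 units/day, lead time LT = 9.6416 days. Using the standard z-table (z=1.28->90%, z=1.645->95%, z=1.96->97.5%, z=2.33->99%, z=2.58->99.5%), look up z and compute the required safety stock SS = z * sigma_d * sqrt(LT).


From the table, SL = 99% corresponds to z = 2.33
sqrt(LT) = sqrt(9.6416) = 3.1051
SS = 2.33 * 44.6444 * 3.1051 = 322.9962

322.9962 units


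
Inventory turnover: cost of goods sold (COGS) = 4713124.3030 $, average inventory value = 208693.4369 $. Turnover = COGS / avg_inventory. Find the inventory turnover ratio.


Turnover = 4713124.3030 / 208693.4369 = 22.5840

22.5840


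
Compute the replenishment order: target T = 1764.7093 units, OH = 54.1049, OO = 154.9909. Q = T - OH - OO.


Inventory position = OH + OO = 54.1049 + 154.9909 = 209.0958
Q = 1764.7093 - 209.0958 = 1555.6135

1555.6135 units


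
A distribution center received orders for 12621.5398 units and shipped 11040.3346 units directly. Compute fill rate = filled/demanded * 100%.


FR = 11040.3346 / 12621.5398 * 100 = 87.4722

87.4722%


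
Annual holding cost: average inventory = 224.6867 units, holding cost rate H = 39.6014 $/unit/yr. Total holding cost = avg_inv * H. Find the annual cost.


Cost = 224.6867 * 39.6014 = 8897.9079

8897.9079 $/yr


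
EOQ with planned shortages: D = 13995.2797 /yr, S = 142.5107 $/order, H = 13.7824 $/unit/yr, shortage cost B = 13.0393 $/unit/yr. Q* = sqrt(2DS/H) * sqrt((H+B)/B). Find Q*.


sqrt(2DS/H) = 537.9812
sqrt((H+B)/B) = 1.4342
Q* = 537.9812 * 1.4342 = 771.5838

771.5838 units


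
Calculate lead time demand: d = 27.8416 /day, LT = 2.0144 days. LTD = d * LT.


LTD = 27.8416 * 2.0144 = 56.0841

56.0841 units


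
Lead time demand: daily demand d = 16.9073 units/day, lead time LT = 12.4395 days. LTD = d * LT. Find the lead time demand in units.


LTD = 16.9073 * 12.4395 = 210.3184

210.3184 units


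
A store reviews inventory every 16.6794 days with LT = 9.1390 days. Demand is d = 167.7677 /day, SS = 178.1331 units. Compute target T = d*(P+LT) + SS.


P + LT = 25.8184
d*(P+LT) = 167.7677 * 25.8184 = 4331.4936
T = 4331.4936 + 178.1331 = 4509.6267

4509.6267 units


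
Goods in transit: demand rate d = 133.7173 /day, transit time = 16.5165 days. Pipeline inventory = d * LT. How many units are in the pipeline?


Pipeline = 133.7173 * 16.5165 = 2208.5418

2208.5418 units


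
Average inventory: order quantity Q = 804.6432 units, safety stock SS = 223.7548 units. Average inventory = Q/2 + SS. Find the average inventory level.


Q/2 = 402.3216
Avg = 402.3216 + 223.7548 = 626.0764

626.0764 units


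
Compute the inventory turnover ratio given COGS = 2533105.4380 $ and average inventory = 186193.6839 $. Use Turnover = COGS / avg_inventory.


Turnover = 2533105.4380 / 186193.6839 = 13.6047

13.6047


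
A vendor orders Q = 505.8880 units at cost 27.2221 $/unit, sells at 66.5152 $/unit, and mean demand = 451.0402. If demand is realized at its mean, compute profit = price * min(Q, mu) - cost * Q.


Sales at mu = min(505.8880, 451.0402) = 451.0402
Revenue = 66.5152 * 451.0402 = 30001.0291
Total cost = 27.2221 * 505.8880 = 13771.3337
Profit = 30001.0291 - 13771.3337 = 16229.6954

16229.6954 $


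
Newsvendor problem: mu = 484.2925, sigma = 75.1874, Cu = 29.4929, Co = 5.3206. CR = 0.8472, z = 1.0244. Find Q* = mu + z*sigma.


CR = Cu/(Cu+Co) = 29.4929/(29.4929+5.3206) = 0.8472
z = 1.0244
Q* = 484.2925 + 1.0244 * 75.1874 = 561.3145

561.3145 units


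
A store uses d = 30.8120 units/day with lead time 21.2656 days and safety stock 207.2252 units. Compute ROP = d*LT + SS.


d*LT = 30.8120 * 21.2656 = 655.2357
ROP = 655.2357 + 207.2252 = 862.4609

862.4609 units


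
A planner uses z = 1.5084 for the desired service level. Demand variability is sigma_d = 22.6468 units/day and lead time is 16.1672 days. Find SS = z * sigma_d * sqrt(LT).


sqrt(LT) = sqrt(16.1672) = 4.0208
SS = 1.5084 * 22.6468 * 4.0208 = 137.3538

137.3538 units


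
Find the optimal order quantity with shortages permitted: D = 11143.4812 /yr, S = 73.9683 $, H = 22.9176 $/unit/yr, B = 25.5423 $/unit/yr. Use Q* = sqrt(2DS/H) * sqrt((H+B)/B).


sqrt(2DS/H) = 268.2030
sqrt((H+B)/B) = 1.3774
Q* = 268.2030 * 1.3774 = 369.4239

369.4239 units


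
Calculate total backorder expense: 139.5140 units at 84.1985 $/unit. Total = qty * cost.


Total = 139.5140 * 84.1985 = 11746.8695

11746.8695 $


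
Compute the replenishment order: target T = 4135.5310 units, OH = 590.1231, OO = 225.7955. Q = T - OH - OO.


Inventory position = OH + OO = 590.1231 + 225.7955 = 815.9186
Q = 4135.5310 - 815.9186 = 3319.6124

3319.6124 units


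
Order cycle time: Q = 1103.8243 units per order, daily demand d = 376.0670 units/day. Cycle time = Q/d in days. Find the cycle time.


Cycle = 1103.8243 / 376.0670 = 2.9352

2.9352 days


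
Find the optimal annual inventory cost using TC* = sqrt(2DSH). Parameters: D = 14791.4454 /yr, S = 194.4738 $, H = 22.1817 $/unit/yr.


2*D*S*H = 127613475.9142
TC* = sqrt(127613475.9142) = 11296.6135

11296.6135 $/yr


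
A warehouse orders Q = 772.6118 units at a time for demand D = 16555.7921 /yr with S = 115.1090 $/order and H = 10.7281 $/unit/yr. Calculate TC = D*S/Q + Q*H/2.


Ordering cost = D*S/Q = 2466.5953
Holding cost = Q*H/2 = 4144.3283
TC = 2466.5953 + 4144.3283 = 6610.9237

6610.9237 $/yr


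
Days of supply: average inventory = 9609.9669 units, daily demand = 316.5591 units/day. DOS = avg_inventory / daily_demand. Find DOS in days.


DOS = 9609.9669 / 316.5591 = 30.3576

30.3576 days


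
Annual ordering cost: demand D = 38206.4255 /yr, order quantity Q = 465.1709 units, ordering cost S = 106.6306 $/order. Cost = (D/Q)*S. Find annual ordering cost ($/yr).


Number of orders = D/Q = 82.1342
Cost = 82.1342 * 106.6306 = 8758.0158

8758.0158 $/yr


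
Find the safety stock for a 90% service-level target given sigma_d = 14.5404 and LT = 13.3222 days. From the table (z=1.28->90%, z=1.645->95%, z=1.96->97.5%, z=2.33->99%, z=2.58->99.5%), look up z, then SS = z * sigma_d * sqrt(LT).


From the table, SL = 90% corresponds to z = 1.28
sqrt(LT) = sqrt(13.3222) = 3.6500
SS = 1.28 * 14.5404 * 3.6500 = 67.9320

67.9320 units


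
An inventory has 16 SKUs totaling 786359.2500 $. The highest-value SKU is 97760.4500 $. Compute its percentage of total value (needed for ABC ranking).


Top item = 97760.4500
Total = 786359.2500
Percentage = 97760.4500 / 786359.2500 * 100 = 12.4320

12.4320%


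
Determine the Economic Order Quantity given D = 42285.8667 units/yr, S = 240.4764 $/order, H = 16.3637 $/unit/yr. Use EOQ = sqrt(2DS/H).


2*D*S = 2 * 42285.8667 * 240.4764 = 20337505.9898
2*D*S/H = 1242842.7550
EOQ = sqrt(1242842.7550) = 1114.8286

1114.8286 units


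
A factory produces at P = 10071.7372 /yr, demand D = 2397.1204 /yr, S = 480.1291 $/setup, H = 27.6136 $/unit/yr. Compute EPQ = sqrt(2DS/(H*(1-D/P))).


1 - D/P = 1 - 0.2380 = 0.7620
H*(1-D/P) = 21.0414
2DS = 2301854.5205
EPQ = sqrt(109396.2734) = 330.7511

330.7511 units


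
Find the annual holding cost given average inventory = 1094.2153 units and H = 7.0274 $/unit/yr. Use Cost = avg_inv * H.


Cost = 1094.2153 * 7.0274 = 7689.4886

7689.4886 $/yr


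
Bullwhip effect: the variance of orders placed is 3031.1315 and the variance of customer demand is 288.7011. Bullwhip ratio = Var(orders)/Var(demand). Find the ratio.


BW = 3031.1315 / 288.7011 = 10.4992

10.4992


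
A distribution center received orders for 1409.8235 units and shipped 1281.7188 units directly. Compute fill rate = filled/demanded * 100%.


FR = 1281.7188 / 1409.8235 * 100 = 90.9134

90.9134%


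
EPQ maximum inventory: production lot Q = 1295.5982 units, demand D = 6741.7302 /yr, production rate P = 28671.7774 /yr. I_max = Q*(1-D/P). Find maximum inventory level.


D/P = 0.2351
1 - D/P = 0.7649
I_max = 1295.5982 * 0.7649 = 990.9581

990.9581 units


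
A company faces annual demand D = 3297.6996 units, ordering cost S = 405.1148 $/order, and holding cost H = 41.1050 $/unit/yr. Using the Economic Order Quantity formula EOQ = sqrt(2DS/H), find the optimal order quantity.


2*D*S = 2 * 3297.6996 * 405.1148 = 2671893.8278
2*D*S/H = 65001.6744
EOQ = sqrt(65001.6744) = 254.9543

254.9543 units


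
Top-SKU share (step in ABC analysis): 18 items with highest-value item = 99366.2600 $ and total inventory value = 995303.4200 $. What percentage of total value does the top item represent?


Top item = 99366.2600
Total = 995303.4200
Percentage = 99366.2600 / 995303.4200 * 100 = 9.9835

9.9835%


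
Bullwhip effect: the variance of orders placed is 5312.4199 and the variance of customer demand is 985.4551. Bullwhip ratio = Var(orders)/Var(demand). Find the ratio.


BW = 5312.4199 / 985.4551 = 5.3908

5.3908


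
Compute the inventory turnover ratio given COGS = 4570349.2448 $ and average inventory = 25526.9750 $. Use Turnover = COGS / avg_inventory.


Turnover = 4570349.2448 / 25526.9750 = 179.0400

179.0400


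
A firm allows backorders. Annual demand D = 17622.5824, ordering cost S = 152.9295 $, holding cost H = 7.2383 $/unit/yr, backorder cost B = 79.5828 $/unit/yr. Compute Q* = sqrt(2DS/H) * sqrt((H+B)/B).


sqrt(2DS/H) = 862.9331
sqrt((H+B)/B) = 1.0445
Q* = 862.9331 * 1.0445 = 901.3224

901.3224 units


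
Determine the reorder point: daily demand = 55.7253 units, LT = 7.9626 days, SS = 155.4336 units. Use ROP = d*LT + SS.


d*LT = 55.7253 * 7.9626 = 443.7183
ROP = 443.7183 + 155.4336 = 599.1519

599.1519 units


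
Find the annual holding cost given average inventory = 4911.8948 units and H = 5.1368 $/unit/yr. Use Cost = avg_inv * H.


Cost = 4911.8948 * 5.1368 = 25231.4212

25231.4212 $/yr


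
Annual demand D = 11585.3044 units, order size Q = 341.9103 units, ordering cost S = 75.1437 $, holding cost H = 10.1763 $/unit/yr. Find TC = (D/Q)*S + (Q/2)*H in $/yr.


Ordering cost = D*S/Q = 2546.1726
Holding cost = Q*H/2 = 1739.6909
TC = 2546.1726 + 1739.6909 = 4285.8635

4285.8635 $/yr


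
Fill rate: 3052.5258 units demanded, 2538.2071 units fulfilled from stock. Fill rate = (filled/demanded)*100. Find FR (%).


FR = 2538.2071 / 3052.5258 * 100 = 83.1510

83.1510%


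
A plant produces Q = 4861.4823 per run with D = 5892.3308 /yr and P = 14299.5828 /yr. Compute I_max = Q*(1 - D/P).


D/P = 0.4121
1 - D/P = 0.5879
I_max = 4861.4823 * 0.5879 = 2858.2447

2858.2447 units


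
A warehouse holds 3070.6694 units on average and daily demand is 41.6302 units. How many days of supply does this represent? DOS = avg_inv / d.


DOS = 3070.6694 / 41.6302 = 73.7606

73.7606 days


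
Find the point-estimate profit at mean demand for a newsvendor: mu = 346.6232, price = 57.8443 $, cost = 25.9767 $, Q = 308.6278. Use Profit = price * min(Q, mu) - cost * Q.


Sales at mu = min(308.6278, 346.6232) = 308.6278
Revenue = 57.8443 * 308.6278 = 17852.3591
Total cost = 25.9767 * 308.6278 = 8017.1318
Profit = 17852.3591 - 8017.1318 = 9835.2273

9835.2273 $


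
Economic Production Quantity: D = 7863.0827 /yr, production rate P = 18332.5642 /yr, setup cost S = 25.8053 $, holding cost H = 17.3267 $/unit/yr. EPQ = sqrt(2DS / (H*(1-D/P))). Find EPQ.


1 - D/P = 1 - 0.4289 = 0.5711
H*(1-D/P) = 9.8950
2DS = 405818.4160
EPQ = sqrt(41012.2821) = 202.5149

202.5149 units


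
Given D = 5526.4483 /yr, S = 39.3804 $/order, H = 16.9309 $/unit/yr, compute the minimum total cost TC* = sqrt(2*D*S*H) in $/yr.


2*D*S*H = 7369470.3340
TC* = sqrt(7369470.3340) = 2714.6768

2714.6768 $/yr


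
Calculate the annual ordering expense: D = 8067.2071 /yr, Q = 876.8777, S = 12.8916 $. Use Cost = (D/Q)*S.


Number of orders = D/Q = 9.1999
Cost = 9.1999 * 12.8916 = 118.6017

118.6017 $/yr


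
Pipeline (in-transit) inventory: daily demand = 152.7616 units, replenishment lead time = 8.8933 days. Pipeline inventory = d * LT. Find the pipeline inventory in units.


Pipeline = 152.7616 * 8.8933 = 1358.5547

1358.5547 units


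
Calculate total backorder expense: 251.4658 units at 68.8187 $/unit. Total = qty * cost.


Total = 251.4658 * 68.8187 = 17305.5495

17305.5495 $


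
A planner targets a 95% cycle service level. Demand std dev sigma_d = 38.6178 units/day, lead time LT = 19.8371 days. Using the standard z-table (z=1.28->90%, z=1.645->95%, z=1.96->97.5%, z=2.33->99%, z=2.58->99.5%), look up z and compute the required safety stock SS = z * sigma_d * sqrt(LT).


From the table, SL = 95% corresponds to z = 1.645
sqrt(LT) = sqrt(19.8371) = 4.4539
SS = 1.645 * 38.6178 * 4.4539 = 282.9388

282.9388 units


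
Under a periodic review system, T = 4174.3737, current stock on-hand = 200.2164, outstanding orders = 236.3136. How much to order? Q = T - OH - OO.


Inventory position = OH + OO = 200.2164 + 236.3136 = 436.5300
Q = 4174.3737 - 436.5300 = 3737.8437

3737.8437 units


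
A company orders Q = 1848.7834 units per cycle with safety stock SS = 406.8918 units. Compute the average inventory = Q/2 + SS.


Q/2 = 924.3917
Avg = 924.3917 + 406.8918 = 1331.2835

1331.2835 units


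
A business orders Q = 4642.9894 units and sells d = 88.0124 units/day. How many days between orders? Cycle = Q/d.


Cycle = 4642.9894 / 88.0124 = 52.7538

52.7538 days


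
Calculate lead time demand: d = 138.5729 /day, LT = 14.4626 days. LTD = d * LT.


LTD = 138.5729 * 14.4626 = 2004.1244

2004.1244 units


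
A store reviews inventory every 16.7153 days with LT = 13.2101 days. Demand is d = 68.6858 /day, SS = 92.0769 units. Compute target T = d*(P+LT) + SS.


P + LT = 29.9254
d*(P+LT) = 68.6858 * 29.9254 = 2055.4500
T = 2055.4500 + 92.0769 = 2147.5269

2147.5269 units


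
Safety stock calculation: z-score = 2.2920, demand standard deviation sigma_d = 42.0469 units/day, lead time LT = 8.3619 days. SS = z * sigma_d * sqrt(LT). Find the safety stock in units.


sqrt(LT) = sqrt(8.3619) = 2.8917
SS = 2.2920 * 42.0469 * 2.8917 = 278.6770

278.6770 units


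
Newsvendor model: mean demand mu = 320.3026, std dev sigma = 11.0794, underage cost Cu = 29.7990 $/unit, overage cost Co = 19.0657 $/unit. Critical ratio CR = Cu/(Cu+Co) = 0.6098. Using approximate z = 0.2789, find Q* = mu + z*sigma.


CR = Cu/(Cu+Co) = 29.7990/(29.7990+19.0657) = 0.6098
z = 0.2789
Q* = 320.3026 + 0.2789 * 11.0794 = 323.3926

323.3926 units


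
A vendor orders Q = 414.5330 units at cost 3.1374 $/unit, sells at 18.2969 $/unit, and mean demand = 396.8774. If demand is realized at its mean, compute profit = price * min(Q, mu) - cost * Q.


Sales at mu = min(414.5330, 396.8774) = 396.8774
Revenue = 18.2969 * 396.8774 = 7261.6261
Total cost = 3.1374 * 414.5330 = 1300.5558
Profit = 7261.6261 - 1300.5558 = 5961.0703

5961.0703 $


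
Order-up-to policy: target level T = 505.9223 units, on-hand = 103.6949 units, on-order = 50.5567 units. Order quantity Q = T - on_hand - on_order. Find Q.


Inventory position = OH + OO = 103.6949 + 50.5567 = 154.2516
Q = 505.9223 - 154.2516 = 351.6707

351.6707 units


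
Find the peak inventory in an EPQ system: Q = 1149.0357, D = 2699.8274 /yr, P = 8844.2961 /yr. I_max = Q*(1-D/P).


D/P = 0.3053
1 - D/P = 0.6947
I_max = 1149.0357 * 0.6947 = 798.2788

798.2788 units


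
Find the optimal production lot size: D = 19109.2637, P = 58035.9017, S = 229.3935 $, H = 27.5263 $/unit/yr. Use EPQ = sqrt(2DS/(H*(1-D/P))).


1 - D/P = 1 - 0.3293 = 0.6707
H*(1-D/P) = 18.4628
2DS = 8767081.7651
EPQ = sqrt(474850.6734) = 689.0941

689.0941 units


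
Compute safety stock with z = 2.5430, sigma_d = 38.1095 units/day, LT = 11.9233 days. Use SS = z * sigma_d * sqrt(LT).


sqrt(LT) = sqrt(11.9233) = 3.4530
SS = 2.5430 * 38.1095 * 3.4530 = 334.6400

334.6400 units


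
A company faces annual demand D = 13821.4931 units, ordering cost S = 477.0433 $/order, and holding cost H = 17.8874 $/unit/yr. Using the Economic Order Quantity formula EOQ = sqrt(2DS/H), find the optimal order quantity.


2*D*S = 2 * 13821.4931 * 477.0433 = 13186901.3587
2*D*S/H = 737217.3350
EOQ = sqrt(737217.3350) = 858.6136

858.6136 units


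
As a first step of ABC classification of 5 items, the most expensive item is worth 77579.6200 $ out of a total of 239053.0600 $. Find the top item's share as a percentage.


Top item = 77579.6200
Total = 239053.0600
Percentage = 77579.6200 / 239053.0600 * 100 = 32.4529

32.4529%


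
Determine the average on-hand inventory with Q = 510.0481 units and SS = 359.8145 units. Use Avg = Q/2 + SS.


Q/2 = 255.0240
Avg = 255.0240 + 359.8145 = 614.8385

614.8385 units


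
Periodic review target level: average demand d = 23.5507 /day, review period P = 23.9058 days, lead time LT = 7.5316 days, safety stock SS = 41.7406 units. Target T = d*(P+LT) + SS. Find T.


P + LT = 31.4374
d*(P+LT) = 23.5507 * 31.4374 = 740.3728
T = 740.3728 + 41.7406 = 782.1134

782.1134 units


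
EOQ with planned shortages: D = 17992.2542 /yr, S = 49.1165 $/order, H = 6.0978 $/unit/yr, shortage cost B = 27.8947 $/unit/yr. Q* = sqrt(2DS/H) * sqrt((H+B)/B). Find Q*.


sqrt(2DS/H) = 538.3750
sqrt((H+B)/B) = 1.1039
Q* = 538.3750 * 1.1039 = 594.3135

594.3135 units


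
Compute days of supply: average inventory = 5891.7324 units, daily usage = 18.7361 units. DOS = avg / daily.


DOS = 5891.7324 / 18.7361 = 314.4588

314.4588 days


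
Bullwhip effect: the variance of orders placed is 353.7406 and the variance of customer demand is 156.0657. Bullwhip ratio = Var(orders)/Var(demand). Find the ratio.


BW = 353.7406 / 156.0657 = 2.2666

2.2666


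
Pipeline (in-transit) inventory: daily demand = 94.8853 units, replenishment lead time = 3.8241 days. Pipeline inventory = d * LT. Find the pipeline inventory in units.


Pipeline = 94.8853 * 3.8241 = 362.8509

362.8509 units


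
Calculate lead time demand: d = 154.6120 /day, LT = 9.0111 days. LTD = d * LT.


LTD = 154.6120 * 9.0111 = 1393.2242

1393.2242 units


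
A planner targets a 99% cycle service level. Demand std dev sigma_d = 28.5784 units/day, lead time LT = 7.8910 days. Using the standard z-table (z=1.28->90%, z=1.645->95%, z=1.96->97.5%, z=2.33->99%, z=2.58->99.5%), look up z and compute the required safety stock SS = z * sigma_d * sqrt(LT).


From the table, SL = 99% corresponds to z = 2.33
sqrt(LT) = sqrt(7.8910) = 2.8091
SS = 2.33 * 28.5784 * 2.8091 = 187.0509

187.0509 units


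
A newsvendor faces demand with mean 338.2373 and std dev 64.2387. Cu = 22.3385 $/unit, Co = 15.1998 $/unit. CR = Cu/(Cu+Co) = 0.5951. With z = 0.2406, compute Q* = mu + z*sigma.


CR = Cu/(Cu+Co) = 22.3385/(22.3385+15.1998) = 0.5951
z = 0.2406
Q* = 338.2373 + 0.2406 * 64.2387 = 353.6931

353.6931 units


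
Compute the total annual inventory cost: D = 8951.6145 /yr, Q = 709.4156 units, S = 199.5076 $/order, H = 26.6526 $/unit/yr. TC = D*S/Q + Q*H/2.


Ordering cost = D*S/Q = 2517.4455
Holding cost = Q*H/2 = 9453.8851
TC = 2517.4455 + 9453.8851 = 11971.3306

11971.3306 $/yr


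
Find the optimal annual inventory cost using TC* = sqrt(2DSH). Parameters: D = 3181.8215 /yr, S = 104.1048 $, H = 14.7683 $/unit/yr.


2*D*S*H = 9783788.7712
TC* = sqrt(9783788.7712) = 3127.9049

3127.9049 $/yr


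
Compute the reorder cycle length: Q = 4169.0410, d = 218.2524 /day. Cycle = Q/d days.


Cycle = 4169.0410 / 218.2524 = 19.1019

19.1019 days


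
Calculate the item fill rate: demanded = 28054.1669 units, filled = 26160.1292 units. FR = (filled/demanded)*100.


FR = 26160.1292 / 28054.1669 * 100 = 93.2486

93.2486%


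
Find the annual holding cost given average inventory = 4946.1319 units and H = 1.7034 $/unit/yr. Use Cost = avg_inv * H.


Cost = 4946.1319 * 1.7034 = 8425.2411

8425.2411 $/yr


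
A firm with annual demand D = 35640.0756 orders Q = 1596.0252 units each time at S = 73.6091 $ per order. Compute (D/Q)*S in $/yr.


Number of orders = D/Q = 22.3305
Cost = 22.3305 * 73.6091 = 1643.7296

1643.7296 $/yr


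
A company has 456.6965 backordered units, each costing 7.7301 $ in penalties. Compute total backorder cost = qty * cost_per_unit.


Total = 456.6965 * 7.7301 = 3530.3096

3530.3096 $


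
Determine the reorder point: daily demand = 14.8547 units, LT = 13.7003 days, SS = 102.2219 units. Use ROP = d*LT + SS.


d*LT = 14.8547 * 13.7003 = 203.5138
ROP = 203.5138 + 102.2219 = 305.7357

305.7357 units


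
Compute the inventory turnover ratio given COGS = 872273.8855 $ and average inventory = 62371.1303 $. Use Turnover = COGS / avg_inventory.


Turnover = 872273.8855 / 62371.1303 = 13.9852

13.9852


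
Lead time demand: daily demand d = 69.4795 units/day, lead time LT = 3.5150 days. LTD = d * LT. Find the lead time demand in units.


LTD = 69.4795 * 3.5150 = 244.2204

244.2204 units


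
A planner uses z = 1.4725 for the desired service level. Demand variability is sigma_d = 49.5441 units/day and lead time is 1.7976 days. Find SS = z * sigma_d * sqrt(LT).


sqrt(LT) = sqrt(1.7976) = 1.3407
SS = 1.4725 * 49.5441 * 1.3407 = 97.8124

97.8124 units


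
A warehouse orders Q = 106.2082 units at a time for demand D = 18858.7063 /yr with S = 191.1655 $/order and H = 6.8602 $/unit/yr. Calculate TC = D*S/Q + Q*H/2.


Ordering cost = D*S/Q = 33944.0271
Holding cost = Q*H/2 = 364.3047
TC = 33944.0271 + 364.3047 = 34308.3318

34308.3318 $/yr


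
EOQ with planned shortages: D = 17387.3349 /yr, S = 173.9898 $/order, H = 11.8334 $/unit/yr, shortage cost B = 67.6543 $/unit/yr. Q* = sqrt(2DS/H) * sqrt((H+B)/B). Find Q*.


sqrt(2DS/H) = 715.0537
sqrt((H+B)/B) = 1.0839
Q* = 715.0537 * 1.0839 = 775.0699

775.0699 units


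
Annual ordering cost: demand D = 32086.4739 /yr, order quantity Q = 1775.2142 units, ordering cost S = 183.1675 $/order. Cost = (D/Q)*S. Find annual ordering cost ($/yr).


Number of orders = D/Q = 18.0747
Cost = 18.0747 * 183.1675 = 3310.6986

3310.6986 $/yr


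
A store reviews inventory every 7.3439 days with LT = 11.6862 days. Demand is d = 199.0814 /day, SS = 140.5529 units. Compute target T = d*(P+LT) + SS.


P + LT = 19.0301
d*(P+LT) = 199.0814 * 19.0301 = 3788.5390
T = 3788.5390 + 140.5529 = 3929.0919

3929.0919 units


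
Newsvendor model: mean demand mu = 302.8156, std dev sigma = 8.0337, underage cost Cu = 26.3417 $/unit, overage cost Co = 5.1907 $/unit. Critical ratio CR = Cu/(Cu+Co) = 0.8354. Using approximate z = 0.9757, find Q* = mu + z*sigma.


CR = Cu/(Cu+Co) = 26.3417/(26.3417+5.1907) = 0.8354
z = 0.9757
Q* = 302.8156 + 0.9757 * 8.0337 = 310.6541

310.6541 units


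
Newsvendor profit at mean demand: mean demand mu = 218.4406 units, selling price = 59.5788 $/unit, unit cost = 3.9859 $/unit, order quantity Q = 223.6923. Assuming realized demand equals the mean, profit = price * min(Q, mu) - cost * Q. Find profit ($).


Sales at mu = min(223.6923, 218.4406) = 218.4406
Revenue = 59.5788 * 218.4406 = 13014.4288
Total cost = 3.9859 * 223.6923 = 891.6151
Profit = 13014.4288 - 891.6151 = 12122.8137

12122.8137 $


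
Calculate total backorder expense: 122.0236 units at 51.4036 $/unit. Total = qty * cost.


Total = 122.0236 * 51.4036 = 6272.4523

6272.4523 $


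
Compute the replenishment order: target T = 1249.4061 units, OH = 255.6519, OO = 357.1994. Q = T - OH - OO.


Inventory position = OH + OO = 255.6519 + 357.1994 = 612.8513
Q = 1249.4061 - 612.8513 = 636.5548

636.5548 units


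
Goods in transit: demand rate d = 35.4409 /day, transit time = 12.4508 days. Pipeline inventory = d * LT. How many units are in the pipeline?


Pipeline = 35.4409 * 12.4508 = 441.2676

441.2676 units


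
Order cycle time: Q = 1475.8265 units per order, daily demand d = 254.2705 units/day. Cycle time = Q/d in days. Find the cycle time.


Cycle = 1475.8265 / 254.2705 = 5.8042

5.8042 days


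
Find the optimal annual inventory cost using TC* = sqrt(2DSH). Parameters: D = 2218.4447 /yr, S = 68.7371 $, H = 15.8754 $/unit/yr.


2*D*S*H = 4841662.1938
TC* = sqrt(4841662.1938) = 2200.3777

2200.3777 $/yr


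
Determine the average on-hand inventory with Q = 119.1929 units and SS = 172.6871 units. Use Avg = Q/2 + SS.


Q/2 = 59.5964
Avg = 59.5964 + 172.6871 = 232.2835

232.2835 units


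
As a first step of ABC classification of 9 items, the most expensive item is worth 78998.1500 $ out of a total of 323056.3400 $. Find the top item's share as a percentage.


Top item = 78998.1500
Total = 323056.3400
Percentage = 78998.1500 / 323056.3400 * 100 = 24.4534

24.4534%


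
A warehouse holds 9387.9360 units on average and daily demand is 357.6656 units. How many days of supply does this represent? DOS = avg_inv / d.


DOS = 9387.9360 / 357.6656 = 26.2478

26.2478 days


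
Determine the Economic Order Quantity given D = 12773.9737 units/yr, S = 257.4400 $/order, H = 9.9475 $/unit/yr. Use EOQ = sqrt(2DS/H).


2*D*S = 2 * 12773.9737 * 257.4400 = 6577063.5787
2*D*S/H = 661177.5400
EOQ = sqrt(661177.5400) = 813.1282

813.1282 units
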